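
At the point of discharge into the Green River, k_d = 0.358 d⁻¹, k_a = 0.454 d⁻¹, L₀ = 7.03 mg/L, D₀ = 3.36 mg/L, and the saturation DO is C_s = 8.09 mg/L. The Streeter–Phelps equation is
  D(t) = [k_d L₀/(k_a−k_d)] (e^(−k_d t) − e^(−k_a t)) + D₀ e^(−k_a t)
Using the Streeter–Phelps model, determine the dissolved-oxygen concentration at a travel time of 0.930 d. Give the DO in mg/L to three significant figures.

k_d L₀/(k_a−k_d) = 0.358×7.03/(0.454−0.358) = 2.517/0.09600 = 26.22 mg/L.
e^(−k_d t) = e^(−0.358×0.9300) = 0.7168; e^(−k_a t) = e^(−0.454×0.9300) = 0.6556.
D = 26.22 × (0.7168 − 0.6556) + 3.36 × 0.6556 = 1.605 + 2.203 = 3.808 mg/L.
DO = C_s − D = 8.09 − 3.808 = 4.282 mg/L.

DO ≈ 4.28 mg/L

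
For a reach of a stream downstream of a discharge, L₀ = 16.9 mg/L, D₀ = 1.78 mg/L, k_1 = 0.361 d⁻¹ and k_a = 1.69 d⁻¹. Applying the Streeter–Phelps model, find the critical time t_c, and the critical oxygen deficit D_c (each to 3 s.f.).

t_c ≈ 0.792 d; D_c ≈ 2.71 mg/L

t_c = [1/(k_a−k_1)] ln[(k_a/k_1)(1 − D₀(k_a−k_1)/(k_1 L₀))]
= [1/(1.69−0.361)] ln[(1.69/0.361)(1 − 1.78×1.329/(0.361×16.9))]
= (1/1.329) ln[4.681 × 0.6123] = 0.7524 × ln(2.866) = 0.7524 × 1.053 = 0.7923 d.
D_c = (k_1/k_a) L₀ e^(−k_1 t_c) = (0.361/1.69) × 16.9 × e^(−0.361×0.7923) = 0.2136 × 16.9 × 0.7512 = 2.712 mg/L.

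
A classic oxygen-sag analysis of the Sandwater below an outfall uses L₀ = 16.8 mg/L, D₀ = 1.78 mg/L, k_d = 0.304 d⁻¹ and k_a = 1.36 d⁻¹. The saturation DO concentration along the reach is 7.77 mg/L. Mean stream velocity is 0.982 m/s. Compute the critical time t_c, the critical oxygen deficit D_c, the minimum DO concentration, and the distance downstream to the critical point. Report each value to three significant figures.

t_c ≈ 0.984 d; D_c ≈ 2.78 mg/L; min DO ≈ 4.99 mg/L; x_c ≈ 83.5 km

With k_a/k_d = 4.474 and 1 − D₀(k_a−k_d)/(k_d L₀) = 0.6320,
t_c = ln(4.474 × 0.6320) / (1.36 − 0.304) = ln(2.827) / 1.056 = 1.039/1.056 = 0.9842 d.
L(t_c) = L₀ e^(−k_d t_c) = 16.8 × 0.7414 = 12.46 mg/L, and at the critical point k_a D_c = k_d L, so D_c = (0.304/1.36) × 12.46 = 2.784 mg/L.
Minimum DO = C_s − D_c = 7.77 − 2.784 = 4.986 mg/L.
x_c = v t_c = 0.982 m/s × 0.9842 d × 86400 s/d = 83500 m ≈ 83.5 km.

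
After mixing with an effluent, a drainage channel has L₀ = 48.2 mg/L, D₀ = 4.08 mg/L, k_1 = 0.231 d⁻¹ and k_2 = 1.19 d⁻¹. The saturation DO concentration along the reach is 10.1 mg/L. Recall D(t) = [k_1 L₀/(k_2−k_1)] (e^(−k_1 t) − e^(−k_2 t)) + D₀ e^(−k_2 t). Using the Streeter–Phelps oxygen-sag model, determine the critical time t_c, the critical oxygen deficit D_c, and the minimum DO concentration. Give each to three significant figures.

t_c ≈ 1.26 d; D_c ≈ 7.00 mg/L; min DO ≈ 3.10 mg/L

t_c = [1/(k_2−k_1)] ln[(k_2/k_1)(1 − D₀(k_2−k_1)/(k_1 L₀))]
= [1/(1.19−0.231)] ln[(1.19/0.231)(1 − 4.08×0.9590/(0.231×48.2))]
= (1/0.9590) ln[5.152 × 0.6486] = 1.043 × ln(3.341) = 1.043 × 1.206 = 1.258 d.
L(t_c) = L₀ e^(−k_1 t_c) = 48.2 × 0.7478 = 36.05 mg/L, and at the critical point k_2 D_c = k_1 L, so D_c = (0.231/1.19) × 36.05 = 6.997 mg/L.
Minimum DO = C_s − D_c = 10.1 − 6.997 = 3.103 mg/L.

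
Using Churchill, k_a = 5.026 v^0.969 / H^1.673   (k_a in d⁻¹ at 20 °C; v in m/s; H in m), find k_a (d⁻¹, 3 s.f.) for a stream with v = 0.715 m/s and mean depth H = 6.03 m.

k_a = 5.026 × 0.715^0.969 / 6.03^1.673 = 5.026 × 0.7225 / 20.21 = 0.1797 d⁻¹.

k_a ≈ 0.180 d⁻¹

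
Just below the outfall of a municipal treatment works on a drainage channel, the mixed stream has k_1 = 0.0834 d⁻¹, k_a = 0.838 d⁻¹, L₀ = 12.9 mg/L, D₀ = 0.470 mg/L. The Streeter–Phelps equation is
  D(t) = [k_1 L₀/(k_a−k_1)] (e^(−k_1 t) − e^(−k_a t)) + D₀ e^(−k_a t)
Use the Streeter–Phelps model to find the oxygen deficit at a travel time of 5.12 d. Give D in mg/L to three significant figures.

k_1 L₀/(k_a−k_1) = 0.0834×12.9/(0.838−0.0834) = 1.076/0.7546 = 1.426 mg/L.
e^(−k_1 t) = e^(−0.0834×5.120) = 0.6525; e^(−k_a t) = e^(−0.838×5.120) = 0.01370.
D = 1.426 × (0.6525 − 0.01370) + 0.470 × 0.01370 = 0.9107 + 0.006438 = 0.9171 mg/L.

D ≈ 0.917 mg/L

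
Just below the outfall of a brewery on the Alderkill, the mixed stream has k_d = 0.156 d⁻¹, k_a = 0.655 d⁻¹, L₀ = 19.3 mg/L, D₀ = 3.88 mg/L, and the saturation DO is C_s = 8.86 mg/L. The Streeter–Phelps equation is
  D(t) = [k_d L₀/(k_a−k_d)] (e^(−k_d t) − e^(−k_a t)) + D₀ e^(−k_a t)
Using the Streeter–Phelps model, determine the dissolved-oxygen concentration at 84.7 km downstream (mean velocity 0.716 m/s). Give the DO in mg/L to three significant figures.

Travel time t = x/v = 84.7 km / (0.716 m/s) = 84700 m / 0.716 m/s = 118300 s = 1.369 d.
k_d L₀/(k_a−k_d) = 0.156×19.3/(0.655−0.156) = 3.011/0.4990 = 6.034 mg/L.
e^(−k_d t) = e^(−0.156×1.369) = 0.8077; e^(−k_a t) = e^(−0.655×1.369) = 0.4079.
D = 6.034 × (0.8077 − 0.4079) + 3.88 × 0.4079 = 2.412 + 1.583 = 3.995 mg/L.
DO = C_s − D = 8.86 − 3.995 = 4.865 mg/L.

DO ≈ 4.87 mg/L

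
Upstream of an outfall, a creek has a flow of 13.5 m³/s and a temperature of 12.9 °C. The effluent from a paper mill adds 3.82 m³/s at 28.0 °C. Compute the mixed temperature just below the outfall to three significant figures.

16.2 °C

Flow-weighted mixing: C = (Q_r C_r + Q_w C_w)/(Q_r + Q_w)
= (13.5×12.9 + 3.82×28.0)/(13.5 + 3.82) = 281.1/17.32 = 16.23 °C.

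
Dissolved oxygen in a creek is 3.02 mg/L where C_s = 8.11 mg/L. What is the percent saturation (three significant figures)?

% saturation = C/C_s × 100 = 3.02/8.11 × 100 = 37.2 %.

37.2 % saturation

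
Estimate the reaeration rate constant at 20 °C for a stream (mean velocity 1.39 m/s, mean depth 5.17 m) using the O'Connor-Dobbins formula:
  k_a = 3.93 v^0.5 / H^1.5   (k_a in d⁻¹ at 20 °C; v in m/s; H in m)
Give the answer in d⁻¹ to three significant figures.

k_a = 3.93 × 1.39^0.5 / 5.17^1.5 = 3.93 × 1.179 / 11.76 = 0.3942 d⁻¹.

k_a ≈ 0.394 d⁻¹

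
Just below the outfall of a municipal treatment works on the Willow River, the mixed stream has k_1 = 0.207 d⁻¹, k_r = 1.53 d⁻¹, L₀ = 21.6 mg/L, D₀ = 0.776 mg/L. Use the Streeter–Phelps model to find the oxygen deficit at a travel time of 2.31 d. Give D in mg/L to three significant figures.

D ≈ 2.02 mg/L

k_1 L₀/(k_r−k_1) = 0.207×21.6/(1.53−0.207) = 4.471/1.323 = 3.380 mg/L.
e^(−k_1 t) = e^(−0.207×2.310) = 0.6199; e^(−k_r t) = e^(−1.53×2.310) = 0.02918.
D = 3.380 × (0.6199 − 0.02918) + 0.776 × 0.02918 = 1.996 + 0.02264 = 2.019 mg/L.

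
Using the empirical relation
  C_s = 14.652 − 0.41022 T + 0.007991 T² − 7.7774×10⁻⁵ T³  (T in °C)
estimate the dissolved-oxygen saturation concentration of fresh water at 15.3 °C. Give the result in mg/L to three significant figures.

C_s = 14.652 − 0.41022×15.3 + 0.007991×15.3² − 7.7774×10⁻⁵×15.3³ = 9.968 mg/L.

C_s ≈ 9.97 mg/L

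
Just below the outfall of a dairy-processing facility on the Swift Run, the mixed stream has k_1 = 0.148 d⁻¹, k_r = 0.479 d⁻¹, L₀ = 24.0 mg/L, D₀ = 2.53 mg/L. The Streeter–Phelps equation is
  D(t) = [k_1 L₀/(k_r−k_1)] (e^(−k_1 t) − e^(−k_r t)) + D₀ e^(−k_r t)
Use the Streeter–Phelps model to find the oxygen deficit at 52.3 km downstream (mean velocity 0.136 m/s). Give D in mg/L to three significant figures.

Travel time t = x/v = 52.3 km / (0.136 m/s) = 52300 m / 0.136 m/s = 384600 s = 4.451 d.
k_1 L₀/(k_r−k_1) = 0.148×24.0/(0.479−0.148) = 3.552/0.3310 = 10.73 mg/L.
e^(−k_1 t) = e^(−0.148×4.451) = 0.5175; e^(−k_r t) = e^(−0.479×4.451) = 0.1186.
D = 10.73 × (0.5175 − 0.1186) + 2.53 × 0.1186 = 4.281 + 0.3001 = 4.581 mg/L.

D ≈ 4.58 mg/L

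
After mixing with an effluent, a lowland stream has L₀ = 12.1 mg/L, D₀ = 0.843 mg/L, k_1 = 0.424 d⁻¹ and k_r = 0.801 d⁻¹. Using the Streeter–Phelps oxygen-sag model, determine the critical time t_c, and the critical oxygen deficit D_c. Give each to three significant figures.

t_c ≈ 1.52 d; D_c ≈ 3.37 mg/L

At the critical point dD/dt = 0, so k_1 L₀ e^(−k_1 t) = k_r D. Substituting D(t) from the Streeter–Phelps equation and solving for t gives
t_c = ln[(k_r/k_1)(1 − D₀(k_r−k_1)/(k_1 L₀))] / (k_r−k_1).
Here k_r−k_1 = 0.3770 d⁻¹ and 1 − D₀(k_r−k_1)/(k_1 L₀) = 1 − 0.843×0.3770/(0.424×12.1) = 0.9381, so
t_c = ln(1.889 × 0.9381) / 0.3770 = 0.5722 / 0.3770 = 1.518 d.
D_c = (k_1/k_r) L₀ e^(−k_1 t_c) = (0.424/0.801) × 12.1 × e^(−0.424×1.518) = 0.5293 × 12.1 × 0.5254 = 3.365 mg/L.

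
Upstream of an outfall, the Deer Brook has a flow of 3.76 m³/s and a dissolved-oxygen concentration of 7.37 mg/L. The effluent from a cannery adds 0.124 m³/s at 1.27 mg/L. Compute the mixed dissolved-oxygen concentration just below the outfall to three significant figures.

7.18 mg/L

Flow-weighted mixing: C = (Q_r C_r + Q_w C_w)/(Q_r + Q_w)
= (3.76×7.37 + 0.124×1.27)/(3.76 + 0.124) = 27.87/3.884 = 7.175 mg/L.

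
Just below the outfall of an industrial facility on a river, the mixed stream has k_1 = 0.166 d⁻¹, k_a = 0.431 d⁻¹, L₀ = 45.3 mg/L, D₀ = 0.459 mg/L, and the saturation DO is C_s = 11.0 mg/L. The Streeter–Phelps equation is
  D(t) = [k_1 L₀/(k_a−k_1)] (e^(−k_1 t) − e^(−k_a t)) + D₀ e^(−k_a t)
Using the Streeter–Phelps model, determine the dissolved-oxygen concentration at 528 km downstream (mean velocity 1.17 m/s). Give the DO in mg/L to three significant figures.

DO ≈ 2.02 mg/L

Travel time t = x/v = 528 km / (1.17 m/s) = 528000 m / 1.17 m/s = 451300 s = 5.223 d.
k_1 L₀/(k_a−k_1) = 0.166×45.3/(0.431−0.166) = 7.520/0.2650 = 28.38 mg/L.
e^(−k_1 t) = e^(−0.166×5.223) = 0.4202; e^(−k_a t) = e^(−0.431×5.223) = 0.1053.
D = 28.38 × (0.4202 − 0.1053) + 0.459 × 0.1053 = 8.936 + 0.04832 = 8.985 mg/L.
DO = C_s − D = 11.0 − 8.985 = 2.015 mg/L.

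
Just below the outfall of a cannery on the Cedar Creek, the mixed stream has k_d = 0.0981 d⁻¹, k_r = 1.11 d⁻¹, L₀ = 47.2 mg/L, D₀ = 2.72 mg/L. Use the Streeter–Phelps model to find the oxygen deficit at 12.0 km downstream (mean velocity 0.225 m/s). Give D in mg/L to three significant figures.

D ≈ 3.37 mg/L

Travel time t = x/v = 12.0 km / (0.225 m/s) = 12000 m / 0.225 m/s = 53330 s = 0.6173 d.
k_d L₀/(k_r−k_d) = 0.0981×47.2/(1.11−0.0981) = 4.630/1.012 = 4.576 mg/L.
e^(−k_d t) = e^(−0.0981×0.6173) = 0.9412; e^(−k_r t) = e^(−1.11×0.6173) = 0.5040.
D = 4.576 × (0.9412 − 0.5040) + 2.72 × 0.5040 = 2.001 + 1.371 = 3.372 mg/L.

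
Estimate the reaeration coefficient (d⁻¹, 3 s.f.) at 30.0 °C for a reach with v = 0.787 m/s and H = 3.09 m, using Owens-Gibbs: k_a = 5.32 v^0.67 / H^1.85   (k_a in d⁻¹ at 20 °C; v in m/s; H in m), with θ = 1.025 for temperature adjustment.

k_a(20) = 5.32 × 0.787^0.67 / 3.09^1.85 = 5.32 × 0.8517 / 8.062 = 0.5621 d⁻¹.
k_a(30.0) = 0.5621 × 1.025^(30.0−20) = 0.5621 × 1.280 = 0.7195 d⁻¹.

k_a ≈ 0.719 d⁻¹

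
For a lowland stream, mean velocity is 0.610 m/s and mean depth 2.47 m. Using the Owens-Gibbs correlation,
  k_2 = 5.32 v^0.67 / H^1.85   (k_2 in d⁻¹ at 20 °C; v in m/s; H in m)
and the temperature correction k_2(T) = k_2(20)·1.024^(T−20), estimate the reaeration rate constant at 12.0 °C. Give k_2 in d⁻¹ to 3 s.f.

k_2(20) = 5.32 × 0.610^0.67 / 2.47^1.85 = 5.32 × 0.7181 / 5.327 = 0.7171 d⁻¹.
k_2(12.0) = 0.7171 × 1.024^(12.0−20) = 0.7171 × 0.8272 = 0.5932 d⁻¹.

k_2 ≈ 0.593 d⁻¹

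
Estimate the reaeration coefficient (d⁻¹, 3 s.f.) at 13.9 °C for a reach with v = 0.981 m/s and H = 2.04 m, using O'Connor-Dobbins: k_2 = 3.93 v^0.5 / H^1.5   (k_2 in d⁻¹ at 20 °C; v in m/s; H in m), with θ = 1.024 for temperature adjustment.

k_2(20) = 3.93 × 0.981^0.5 / 2.04^1.5 = 3.93 × 0.9905 / 2.914 = 1.336 d⁻¹.
k_2(13.9) = 1.336 × 1.024^(13.9−20) = 1.336 × 0.8653 = 1.156 d⁻¹.

k_2 ≈ 1.16 d⁻¹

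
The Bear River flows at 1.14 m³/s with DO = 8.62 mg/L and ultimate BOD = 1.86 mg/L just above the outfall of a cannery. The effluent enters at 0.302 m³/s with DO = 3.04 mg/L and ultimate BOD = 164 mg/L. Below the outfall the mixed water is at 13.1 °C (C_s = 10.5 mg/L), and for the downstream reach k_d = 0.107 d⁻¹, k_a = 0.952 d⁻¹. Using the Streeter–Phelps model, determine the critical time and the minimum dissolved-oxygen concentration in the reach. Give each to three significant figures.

Mixed DO = (1.14×8.62 + 0.302×3.04)/(1.14+0.302) = 10.74/1.442 = 7.451 mg/L.
Mixed L₀ = (1.14×1.86 + 0.302×164)/(1.442) = 51.65/1.442 = 35.82 mg/L.
Initial deficit D₀ = C_s − DO₀ = 10.5 − 7.451 = 3.049 mg/L.
t_c = (1/0.8450) ln[(0.952/0.107)(1 − 3.049×0.8450/(0.107×35.82))] = 1.183 × ln(2.917) = 1.267 d.
D_c = (0.107/0.952) × 35.82 × e^(−0.107×1.267) = 0.1124 × 35.82 × 0.8732 = 3.515 mg/L.
Minimum DO = 10.5 − 3.515 = 6.985 mg/L.

t_c ≈ 1.27 d; minimum DO ≈ 6.98 mg/L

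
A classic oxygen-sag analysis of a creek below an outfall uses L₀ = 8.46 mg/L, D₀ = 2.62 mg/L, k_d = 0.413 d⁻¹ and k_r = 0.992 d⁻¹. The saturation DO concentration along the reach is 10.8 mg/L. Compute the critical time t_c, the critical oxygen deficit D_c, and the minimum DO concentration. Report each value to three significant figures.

t_c ≈ 0.530 d; D_c ≈ 2.83 mg/L; min DO ≈ 7.97 mg/L

At the critical point dD/dt = 0, so k_d L₀ e^(−k_d t) = k_r D. Substituting D(t) from the Streeter–Phelps equation and solving for t gives
t_c = ln[(k_r/k_d)(1 − D₀(k_r−k_d)/(k_d L₀))] / (k_r−k_d).
Here k_r−k_d = 0.5790 d⁻¹ and 1 − D₀(k_r−k_d)/(k_d L₀) = 1 − 2.62×0.5790/(0.413×8.46) = 0.5658, so
t_c = ln(2.402 × 0.5658) / 0.5790 = 0.3068 / 0.5790 = 0.5299 d.
L(t_c) = L₀ e^(−k_d t_c) = 8.46 × 0.8034 = 6.797 mg/L, and at the critical point k_r D_c = k_d L, so D_c = (0.413/0.992) × 6.797 = 2.830 mg/L.
Minimum DO = C_s − D_c = 10.8 − 2.830 = 7.970 mg/L.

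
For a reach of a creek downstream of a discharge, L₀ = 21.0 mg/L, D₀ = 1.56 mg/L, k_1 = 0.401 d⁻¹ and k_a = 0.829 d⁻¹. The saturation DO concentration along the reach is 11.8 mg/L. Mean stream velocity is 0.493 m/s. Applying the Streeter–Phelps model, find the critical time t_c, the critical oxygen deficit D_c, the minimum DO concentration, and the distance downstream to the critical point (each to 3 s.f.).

t_c = [1/(k_a−k_1)] ln[(k_a/k_1)(1 − D₀(k_a−k_1)/(k_1 L₀))]
= [1/(0.829−0.401)] ln[(0.829/0.401)(1 − 1.56×0.4280/(0.401×21.0))]
= (1/0.4280) ln[2.067 × 0.9207] = 2.336 × ln(1.903) = 2.336 × 0.6437 = 1.504 d.
L(t_c) = L₀ e^(−k_1 t_c) = 21.0 × 0.5471 = 11.49 mg/L, and at the critical point k_a D_c = k_1 L, so D_c = (0.401/0.829) × 11.49 = 5.558 mg/L.
Minimum DO = C_s − D_c = 11.8 − 5.558 = 6.242 mg/L.
x_c = v t_c = 0.493 m/s × 1.504 d × 86400 s/d = 64060 m ≈ 64.1 km.

t_c ≈ 1.50 d; D_c ≈ 5.56 mg/L; min DO ≈ 6.24 mg/L; x_c ≈ 64.1 km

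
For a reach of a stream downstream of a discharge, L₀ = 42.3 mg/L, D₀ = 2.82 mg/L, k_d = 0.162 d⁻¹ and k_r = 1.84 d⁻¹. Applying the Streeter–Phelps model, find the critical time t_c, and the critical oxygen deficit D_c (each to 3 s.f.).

t_c ≈ 0.749 d; D_c ≈ 3.30 mg/L

With k_r/k_d = 11.36 and 1 − D₀(k_r−k_d)/(k_d L₀) = 0.3095,
t_c = ln(11.36 × 0.3095) / (1.84 − 0.162) = ln(3.515) / 1.678 = 1.257/1.678 = 0.7491 d.
L(t_c) = L₀ e^(−k_d t_c) = 42.3 × 0.8857 = 37.47 mg/L, and at the critical point k_r D_c = k_d L, so D_c = (0.162/1.84) × 37.47 = 3.299 mg/L.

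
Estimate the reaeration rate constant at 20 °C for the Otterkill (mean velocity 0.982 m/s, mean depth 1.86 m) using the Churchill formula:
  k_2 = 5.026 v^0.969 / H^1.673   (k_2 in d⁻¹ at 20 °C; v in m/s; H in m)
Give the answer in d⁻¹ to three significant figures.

k_2 = 5.026 × 0.982^0.969 / 1.86^1.673 = 5.026 × 0.9826 / 2.824 = 1.749 d⁻¹.

k_2 ≈ 1.75 d⁻¹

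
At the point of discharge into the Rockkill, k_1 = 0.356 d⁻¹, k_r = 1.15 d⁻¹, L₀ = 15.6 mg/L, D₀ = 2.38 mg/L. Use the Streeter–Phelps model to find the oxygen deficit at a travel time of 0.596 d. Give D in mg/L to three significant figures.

D ≈ 3.33 mg/L

k_1 L₀/(k_r−k_1) = 0.356×15.6/(1.15−0.356) = 5.554/0.7940 = 6.994 mg/L.
e^(−k_1 t) = e^(−0.356×0.5960) = 0.8088; e^(−k_r t) = e^(−1.15×0.5960) = 0.5039.
D = 6.994 × (0.8088 − 0.5039) + 2.38 × 0.5039 = 2.133 + 1.199 = 3.332 mg/L.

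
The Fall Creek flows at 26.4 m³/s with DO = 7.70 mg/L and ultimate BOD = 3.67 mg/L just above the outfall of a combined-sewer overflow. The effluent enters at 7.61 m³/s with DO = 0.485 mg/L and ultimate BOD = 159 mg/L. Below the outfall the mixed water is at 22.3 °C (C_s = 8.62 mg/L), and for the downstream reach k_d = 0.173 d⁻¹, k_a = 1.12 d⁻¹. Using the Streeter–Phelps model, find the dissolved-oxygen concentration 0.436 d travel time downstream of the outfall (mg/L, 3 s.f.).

Mixed DO = (26.4×7.70 + 7.61×0.485)/(26.4+7.61) = 207.0/34.01 = 6.086 mg/L.
Mixed L₀ = (26.4×3.67 + 7.61×159)/(34.01) = 1307/34.01 = 38.43 mg/L.
Initial deficit D₀ = C_s − DO₀ = 8.62 − 6.086 = 2.534 mg/L.
D(0.436) = [0.173×38.43/(1.12−0.173)](e^(−0.173×0.436) − e^(−1.12×0.436)) + 2.534 e^(−1.12×0.436)
= 7.020 × (0.9273 − 0.6137) + 2.534 × 0.6137 = 3.757 mg/L.
DO = 8.62 − 3.757 = 4.863 mg/L.

DO ≈ 4.86 mg/L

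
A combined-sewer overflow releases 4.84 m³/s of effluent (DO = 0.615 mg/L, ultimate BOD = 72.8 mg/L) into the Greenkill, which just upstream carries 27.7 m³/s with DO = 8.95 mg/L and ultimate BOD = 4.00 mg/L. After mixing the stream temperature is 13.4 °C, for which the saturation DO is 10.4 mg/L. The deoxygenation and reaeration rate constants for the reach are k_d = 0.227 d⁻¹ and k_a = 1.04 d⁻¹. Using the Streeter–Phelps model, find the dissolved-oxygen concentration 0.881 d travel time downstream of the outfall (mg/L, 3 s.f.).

Mixed DO = (27.7×8.95 + 4.84×0.615)/(27.7+4.84) = 250.9/32.54 = 7.710 mg/L.
Mixed L₀ = (27.7×4.00 + 4.84×72.8)/(32.54) = 463.2/32.54 = 14.23 mg/L.
Initial deficit D₀ = C_s − DO₀ = 10.4 − 7.710 = 2.690 mg/L.
D(0.881) = [0.227×14.23/(1.04−0.227)](e^(−0.227×0.881) − e^(−1.04×0.881)) + 2.690 e^(−1.04×0.881)
= 3.974 × (0.8187 − 0.4000) + 2.690 × 0.4000 = 2.740 mg/L.
DO = 10.4 − 2.740 = 7.660 mg/L.

DO ≈ 7.66 mg/L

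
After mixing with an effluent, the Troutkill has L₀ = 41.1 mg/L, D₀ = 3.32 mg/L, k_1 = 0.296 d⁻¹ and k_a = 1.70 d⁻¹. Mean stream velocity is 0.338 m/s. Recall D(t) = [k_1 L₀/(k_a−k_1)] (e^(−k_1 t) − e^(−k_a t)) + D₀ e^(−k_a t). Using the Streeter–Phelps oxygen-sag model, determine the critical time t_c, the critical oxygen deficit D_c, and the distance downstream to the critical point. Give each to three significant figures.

At the critical point dD/dt = 0, so k_1 L₀ e^(−k_1 t) = k_a D. Substituting D(t) from the Streeter–Phelps equation and solving for t gives
t_c = ln[(k_a/k_1)(1 − D₀(k_a−k_1)/(k_1 L₀))] / (k_a−k_1).
Here k_a−k_1 = 1.404 d⁻¹ and 1 − D₀(k_a−k_1)/(k_1 L₀) = 1 − 3.32×1.404/(0.296×41.1) = 0.6168, so
t_c = ln(5.743 × 0.6168) / 1.404 = 1.265 / 1.404 = 0.9009 d.
D_c = (k_1/k_a) L₀ e^(−k_1 t_c) = (0.296/1.70) × 41.1 × e^(−0.296×0.9009) = 0.1741 × 41.1 × 0.7659 = 5.481 mg/L.
x_c = v t_c = 0.338 m/s × 0.9009 d × 86400 s/d = 26310 m ≈ 26.3 km.

t_c ≈ 0.901 d; D_c ≈ 5.48 mg/L; x_c ≈ 26.3 km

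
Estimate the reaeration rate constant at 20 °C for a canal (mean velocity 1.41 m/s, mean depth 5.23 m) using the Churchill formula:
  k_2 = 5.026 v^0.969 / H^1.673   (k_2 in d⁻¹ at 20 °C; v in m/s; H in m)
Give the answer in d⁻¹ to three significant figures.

k_2 ≈ 0.440 d⁻¹

k_2 = 5.026 × 1.41^0.969 / 5.23^1.673 = 5.026 × 1.395 / 15.92 = 0.4403 d⁻¹.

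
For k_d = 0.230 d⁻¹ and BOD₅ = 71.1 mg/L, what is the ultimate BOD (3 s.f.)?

BOD₅ = L₀(1 − e^(−5k_d)) ⇒ L₀ = BOD₅ / (1 − e^(−5×0.230))
= 71.1 / (1 − 0.3166) = 71.1 / 0.6834 = 104.0 mg/L.

L₀ ≈ 104 mg/L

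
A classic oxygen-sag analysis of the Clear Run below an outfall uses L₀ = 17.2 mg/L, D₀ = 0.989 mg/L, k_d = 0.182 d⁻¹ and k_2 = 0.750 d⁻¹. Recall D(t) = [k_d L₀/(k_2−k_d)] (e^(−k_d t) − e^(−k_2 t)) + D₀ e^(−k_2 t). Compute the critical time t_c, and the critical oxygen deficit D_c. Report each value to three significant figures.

t_c ≈ 2.14 d; D_c ≈ 2.82 mg/L

At the critical point dD/dt = 0, so k_d L₀ e^(−k_d t) = k_2 D. Substituting D(t) from the Streeter–Phelps equation and solving for t gives
t_c = ln[(k_2/k_d)(1 − D₀(k_2−k_d)/(k_d L₀))] / (k_2−k_d).
Here k_2−k_d = 0.5680 d⁻¹ and 1 − D₀(k_2−k_d)/(k_d L₀) = 1 − 0.989×0.5680/(0.182×17.2) = 0.8205, so
t_c = ln(4.121 × 0.8205) / 0.5680 = 1.218 / 0.5680 = 2.145 d.
L(t_c) = L₀ e^(−k_d t_c) = 17.2 × 0.6768 = 11.64 mg/L, and at the critical point k_2 D_c = k_d L, so D_c = (0.182/0.750) × 11.64 = 2.825 mg/L.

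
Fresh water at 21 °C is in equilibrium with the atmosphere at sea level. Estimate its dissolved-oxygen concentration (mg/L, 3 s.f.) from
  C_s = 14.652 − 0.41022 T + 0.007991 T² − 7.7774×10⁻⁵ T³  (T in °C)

C_s = 14.652 − 0.41022×21 + 0.007991×21² − 7.7774×10⁻⁵×21³ = 8.841 mg/L.

C_s ≈ 8.84 mg/L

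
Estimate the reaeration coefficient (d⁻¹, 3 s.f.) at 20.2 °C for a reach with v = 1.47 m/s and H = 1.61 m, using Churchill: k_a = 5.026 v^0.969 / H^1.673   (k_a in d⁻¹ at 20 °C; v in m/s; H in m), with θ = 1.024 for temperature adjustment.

k_a ≈ 3.31 d⁻¹

k_a(20) = 5.026 × 1.47^0.969 / 1.61^1.673 = 5.026 × 1.453 / 2.218 = 3.291 d⁻¹.
k_a(20.2) = 3.291 × 1.024^(20.2−20) = 3.291 × 1.005 = 3.307 d⁻¹.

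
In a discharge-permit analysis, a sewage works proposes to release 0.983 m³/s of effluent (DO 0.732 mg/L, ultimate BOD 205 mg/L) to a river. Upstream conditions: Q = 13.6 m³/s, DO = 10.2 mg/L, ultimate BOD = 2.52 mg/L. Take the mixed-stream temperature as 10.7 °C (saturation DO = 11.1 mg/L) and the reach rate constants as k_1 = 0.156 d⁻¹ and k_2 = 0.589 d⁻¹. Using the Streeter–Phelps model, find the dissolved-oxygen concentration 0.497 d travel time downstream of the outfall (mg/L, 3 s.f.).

Mixed DO = (13.6×10.2 + 0.983×0.732)/(13.6+0.983) = 139.4/14.58 = 9.562 mg/L.
Mixed L₀ = (13.6×2.52 + 0.983×205)/(14.58) = 235.8/14.58 = 16.17 mg/L.
Initial deficit D₀ = C_s − DO₀ = 11.1 − 9.562 = 1.538 mg/L.
D(0.497) = [0.156×16.17/(0.589−0.156)](e^(−0.156×0.497) − e^(−0.589×0.497)) + 1.538 e^(−0.589×0.497)
= 5.825 × (0.9254 − 0.7462) + 1.538 × 0.7462 = 2.192 mg/L.
DO = 11.1 − 2.192 = 8.908 mg/L.

DO ≈ 8.91 mg/L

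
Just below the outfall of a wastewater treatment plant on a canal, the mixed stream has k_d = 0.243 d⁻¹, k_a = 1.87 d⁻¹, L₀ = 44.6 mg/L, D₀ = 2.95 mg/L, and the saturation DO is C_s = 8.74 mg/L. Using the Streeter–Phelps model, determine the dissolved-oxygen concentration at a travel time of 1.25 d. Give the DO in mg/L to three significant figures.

DO ≈ 4.18 mg/L

k_d L₀/(k_a−k_d) = 0.243×44.6/(1.87−0.243) = 10.84/1.627 = 6.661 mg/L.
e^(−k_d t) = e^(−0.243×1.250) = 0.7380; e^(−k_a t) = e^(−1.87×1.250) = 0.09657.
D = 6.661 × (0.7380 − 0.09657) + 2.95 × 0.09657 = 4.273 + 0.2849 = 4.558 mg/L.
DO = C_s − D = 8.74 − 4.558 = 4.182 mg/L.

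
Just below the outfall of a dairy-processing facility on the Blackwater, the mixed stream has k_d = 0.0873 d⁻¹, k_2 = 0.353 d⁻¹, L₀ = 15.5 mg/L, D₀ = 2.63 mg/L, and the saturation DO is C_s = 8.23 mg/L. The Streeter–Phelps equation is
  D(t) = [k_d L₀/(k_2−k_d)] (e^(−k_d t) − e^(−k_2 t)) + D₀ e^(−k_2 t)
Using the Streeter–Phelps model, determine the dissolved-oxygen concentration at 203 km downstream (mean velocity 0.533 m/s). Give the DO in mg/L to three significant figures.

Travel time t = x/v = 203 km / (0.533 m/s) = 203000 m / 0.533 m/s = 380900 s = 4.408 d.
k_d L₀/(k_2−k_d) = 0.0873×15.5/(0.353−0.0873) = 1.353/0.2657 = 5.093 mg/L.
e^(−k_d t) = e^(−0.0873×4.408) = 0.6806; e^(−k_2 t) = e^(−0.353×4.408) = 0.2110.
D = 5.093 × (0.6806 − 0.2110) + 2.63 × 0.2110 = 2.392 + 0.5548 = 2.946 mg/L.
DO = C_s − D = 8.23 − 2.946 = 5.284 mg/L.

DO ≈ 5.28 mg/L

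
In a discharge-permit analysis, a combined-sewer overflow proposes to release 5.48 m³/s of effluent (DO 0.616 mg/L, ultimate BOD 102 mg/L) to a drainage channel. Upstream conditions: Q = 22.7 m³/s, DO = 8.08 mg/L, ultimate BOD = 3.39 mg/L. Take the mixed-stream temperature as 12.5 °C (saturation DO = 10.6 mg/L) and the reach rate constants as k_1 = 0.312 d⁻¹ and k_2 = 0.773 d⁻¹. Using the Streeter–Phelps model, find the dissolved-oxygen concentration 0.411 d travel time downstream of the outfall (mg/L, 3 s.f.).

DO ≈ 5.39 mg/L

Mixed DO = (22.7×8.08 + 5.48×0.616)/(22.7+5.48) = 186.8/28.18 = 6.629 mg/L.
Mixed L₀ = (22.7×3.39 + 5.48×102)/(28.18) = 635.9/28.18 = 22.57 mg/L.
Initial deficit D₀ = C_s − DO₀ = 10.6 − 6.629 = 3.971 mg/L.
D(0.411) = [0.312×22.57/(0.773−0.312)](e^(−0.312×0.411) − e^(−0.773×0.411)) + 3.971 e^(−0.773×0.411)
= 15.27 × (0.8796 − 0.7278) + 3.971 × 0.7278 = 5.209 mg/L.
DO = 10.6 − 5.209 = 5.391 mg/L.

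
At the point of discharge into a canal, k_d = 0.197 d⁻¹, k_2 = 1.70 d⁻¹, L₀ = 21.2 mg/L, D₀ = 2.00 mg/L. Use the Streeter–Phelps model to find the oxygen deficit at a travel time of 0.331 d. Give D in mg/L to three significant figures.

k_d L₀/(k_2−k_d) = 0.197×21.2/(1.70−0.197) = 4.176/1.503 = 2.779 mg/L.
e^(−k_d t) = e^(−0.197×0.3310) = 0.9369; e^(−k_2 t) = e^(−1.70×0.3310) = 0.5697.
D = 2.779 × (0.9369 − 0.5697) + 2.00 × 0.5697 = 1.020 + 1.139 = 2.160 mg/L.

D ≈ 2.16 mg/L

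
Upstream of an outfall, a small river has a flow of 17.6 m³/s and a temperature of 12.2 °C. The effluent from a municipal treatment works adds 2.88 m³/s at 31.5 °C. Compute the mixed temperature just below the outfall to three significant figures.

14.9 °C

Flow-weighted mixing: C = (Q_r C_r + Q_w C_w)/(Q_r + Q_w)
= (17.6×12.2 + 2.88×31.5)/(17.6 + 2.88) = 305.4/20.48 = 14.91 °C.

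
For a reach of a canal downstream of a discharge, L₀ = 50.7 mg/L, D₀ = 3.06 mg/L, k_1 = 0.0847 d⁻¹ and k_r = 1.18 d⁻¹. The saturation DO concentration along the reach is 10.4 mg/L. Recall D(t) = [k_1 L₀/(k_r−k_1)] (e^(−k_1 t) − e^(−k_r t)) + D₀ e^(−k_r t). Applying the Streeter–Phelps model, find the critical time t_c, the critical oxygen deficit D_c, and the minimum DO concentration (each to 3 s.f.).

At the critical point dD/dt = 0, so k_1 L₀ e^(−k_1 t) = k_r D. Substituting D(t) from the Streeter–Phelps equation and solving for t gives
t_c = ln[(k_r/k_1)(1 − D₀(k_r−k_1)/(k_1 L₀))] / (k_r−k_1).
Here k_r−k_1 = 1.095 d⁻¹ and 1 − D₀(k_r−k_1)/(k_1 L₀) = 1 − 3.06×1.095/(0.0847×50.7) = 0.2195, so
t_c = ln(13.93 × 0.2195) / 1.095 = 1.118 / 1.095 = 1.021 d.
D_c = (k_1/k_r) L₀ e^(−k_1 t_c) = (0.0847/1.18) × 50.7 × e^(−0.0847×1.021) = 0.07178 × 50.7 × 0.9172 = 3.338 mg/L.
Minimum DO = C_s − D_c = 10.4 − 3.338 = 7.062 mg/L.

t_c ≈ 1.02 d; D_c ≈ 3.34 mg/L; min DO ≈ 7.06 mg/L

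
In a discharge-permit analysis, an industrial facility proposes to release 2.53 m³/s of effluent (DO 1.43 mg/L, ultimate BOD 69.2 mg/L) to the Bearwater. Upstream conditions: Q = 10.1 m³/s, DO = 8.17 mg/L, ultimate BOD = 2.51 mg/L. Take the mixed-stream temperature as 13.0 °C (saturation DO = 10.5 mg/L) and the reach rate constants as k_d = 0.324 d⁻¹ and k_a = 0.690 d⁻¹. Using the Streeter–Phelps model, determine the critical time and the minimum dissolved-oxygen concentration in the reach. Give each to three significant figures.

t_c ≈ 1.24 d; minimum DO ≈ 5.51 mg/L

Mixed DO = (10.1×8.17 + 2.53×1.43)/(10.1+2.53) = 86.13/12.63 = 6.820 mg/L.
Mixed L₀ = (10.1×2.51 + 2.53×69.2)/(12.63) = 200.4/12.63 = 15.87 mg/L.
Initial deficit D₀ = C_s − DO₀ = 10.5 − 6.820 = 3.680 mg/L.
t_c = (1/0.3660) ln[(0.690/0.324)(1 − 3.680×0.3660/(0.324×15.87))] = 2.732 × ln(1.572) = 1.235 d.
D_c = (0.324/0.690) × 15.87 × e^(−0.324×1.235) = 0.4696 × 15.87 × 0.6701 = 4.993 mg/L.
Minimum DO = 10.5 − 4.993 = 5.507 mg/L.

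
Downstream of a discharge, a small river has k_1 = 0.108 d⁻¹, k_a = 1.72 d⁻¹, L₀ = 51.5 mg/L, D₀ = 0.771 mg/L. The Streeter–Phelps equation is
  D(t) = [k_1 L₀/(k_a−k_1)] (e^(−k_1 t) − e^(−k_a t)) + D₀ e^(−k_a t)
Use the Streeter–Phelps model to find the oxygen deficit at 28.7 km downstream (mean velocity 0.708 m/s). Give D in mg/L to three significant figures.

D ≈ 2.08 mg/L

Travel time t = x/v = 28.7 km / (0.708 m/s) = 28700 m / 0.708 m/s = 40540 s = 0.4692 d.
k_1 L₀/(k_a−k_1) = 0.108×51.5/(1.72−0.108) = 5.562/1.612 = 3.450 mg/L.
e^(−k_1 t) = e^(−0.108×0.4692) = 0.9506; e^(−k_a t) = e^(−1.72×0.4692) = 0.4462.
D = 3.450 × (0.9506 − 0.4462) + 0.771 × 0.4462 = 1.740 + 0.3440 = 2.084 mg/L.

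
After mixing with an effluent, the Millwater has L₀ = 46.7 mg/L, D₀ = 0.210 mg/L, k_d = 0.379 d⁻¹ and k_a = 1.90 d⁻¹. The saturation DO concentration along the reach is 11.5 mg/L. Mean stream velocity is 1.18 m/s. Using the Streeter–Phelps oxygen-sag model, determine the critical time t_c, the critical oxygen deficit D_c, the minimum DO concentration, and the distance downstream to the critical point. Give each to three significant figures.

t_c = [1/(k_a−k_d)] ln[(k_a/k_d)(1 − D₀(k_a−k_d)/(k_d L₀))]
= [1/(1.90−0.379)] ln[(1.90/0.379)(1 − 0.210×1.521/(0.379×46.7))]
= (1/1.521) ln[5.013 × 0.9820] = 0.6575 × ln(4.923) = 0.6575 × 1.594 = 1.048 d.
L(t_c) = L₀ e^(−k_d t_c) = 46.7 × 0.6722 = 31.39 mg/L, and at the critical point k_a D_c = k_d L, so D_c = (0.379/1.90) × 31.39 = 6.262 mg/L.
Minimum DO = C_s − D_c = 11.5 − 6.262 = 5.238 mg/L.
x_c = v t_c = 1.18 m/s × 1.048 d × 86400 s/d = 106800 m ≈ 107 km.

t_c ≈ 1.05 d; D_c ≈ 6.26 mg/L; min DO ≈ 5.24 mg/L; x_c ≈ 107 km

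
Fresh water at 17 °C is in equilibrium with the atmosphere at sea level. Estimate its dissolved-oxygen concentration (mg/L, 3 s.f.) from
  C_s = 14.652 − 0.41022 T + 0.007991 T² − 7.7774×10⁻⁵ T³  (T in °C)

C_s = 14.652 − 0.41022×17 + 0.007991×17² − 7.7774×10⁻⁵×17³ = 9.606 mg/L.

C_s ≈ 9.61 mg/L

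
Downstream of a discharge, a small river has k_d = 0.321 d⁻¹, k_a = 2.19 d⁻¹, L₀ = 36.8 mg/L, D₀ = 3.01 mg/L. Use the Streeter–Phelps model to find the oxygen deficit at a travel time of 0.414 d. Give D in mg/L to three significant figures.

D ≈ 4.20 mg/L

k_d L₀/(k_a−k_d) = 0.321×36.8/(2.19−0.321) = 11.81/1.869 = 6.320 mg/L.
e^(−k_d t) = e^(−0.321×0.4140) = 0.8756; e^(−k_a t) = e^(−2.19×0.4140) = 0.4039.
D = 6.320 × (0.8756 − 0.4039) + 3.01 × 0.4039 = 2.981 + 1.216 = 4.197 mg/L.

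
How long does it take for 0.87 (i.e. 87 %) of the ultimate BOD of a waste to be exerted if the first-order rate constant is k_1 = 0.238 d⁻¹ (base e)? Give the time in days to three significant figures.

y/L₀ = 1 − e^(−k_1 t) = 0.87 ⇒ e^(−k_1 t) = 0.130
t = −ln(0.130) / 0.238 = 2.040 / 0.238 = 8.572 d.

t ≈ 8.57 d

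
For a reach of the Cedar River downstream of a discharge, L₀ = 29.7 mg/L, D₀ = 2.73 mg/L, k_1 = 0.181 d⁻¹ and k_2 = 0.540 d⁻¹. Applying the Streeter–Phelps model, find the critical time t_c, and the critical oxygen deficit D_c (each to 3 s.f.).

t_c ≈ 2.48 d; D_c ≈ 6.35 mg/L

t_c = [1/(k_2−k_1)] ln[(k_2/k_1)(1 − D₀(k_2−k_1)/(k_1 L₀))]
= [1/(0.540−0.181)] ln[(0.540/0.181)(1 − 2.73×0.3590/(0.181×29.7))]
= (1/0.3590) ln[2.983 × 0.8177] = 2.786 × ln(2.440) = 2.786 × 0.8918 = 2.484 d.
L(t_c) = L₀ e^(−k_1 t_c) = 29.7 × 0.6379 = 18.94 mg/L, and at the critical point k_2 D_c = k_1 L, so D_c = (0.181/0.540) × 18.94 = 6.350 mg/L.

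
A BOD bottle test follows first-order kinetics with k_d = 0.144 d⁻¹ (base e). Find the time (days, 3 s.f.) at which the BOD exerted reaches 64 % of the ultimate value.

y/L₀ = 1 − e^(−k_d t) = 0.64 ⇒ e^(−k_d t) = 0.360
t = −ln(0.360) / 0.144 = 1.022 / 0.144 = 7.095 d.

t ≈ 7.09 d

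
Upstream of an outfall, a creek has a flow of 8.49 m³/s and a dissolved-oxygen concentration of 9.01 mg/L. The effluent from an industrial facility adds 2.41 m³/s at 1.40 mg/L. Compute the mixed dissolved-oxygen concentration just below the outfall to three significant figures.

7.33 mg/L

Flow-weighted mixing: C = (Q_r C_r + Q_w C_w)/(Q_r + Q_w)
= (8.49×9.01 + 2.41×1.40)/(8.49 + 2.41) = 79.87/10.90 = 7.327 mg/L.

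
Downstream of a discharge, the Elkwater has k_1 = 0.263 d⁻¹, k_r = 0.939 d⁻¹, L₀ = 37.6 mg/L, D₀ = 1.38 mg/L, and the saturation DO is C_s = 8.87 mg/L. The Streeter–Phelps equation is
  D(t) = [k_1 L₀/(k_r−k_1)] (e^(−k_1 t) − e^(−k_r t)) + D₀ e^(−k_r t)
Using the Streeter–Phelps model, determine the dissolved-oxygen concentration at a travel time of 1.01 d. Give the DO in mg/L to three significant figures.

DO ≈ 2.79 mg/L

k_1 L₀/(k_r−k_1) = 0.263×37.6/(0.939−0.263) = 9.889/0.6760 = 14.63 mg/L.
e^(−k_1 t) = e^(−0.263×1.010) = 0.7667; e^(−k_r t) = e^(−0.939×1.010) = 0.3874.
D = 14.63 × (0.7667 − 0.3874) + 1.38 × 0.3874 = 5.549 + 0.5346 = 6.084 mg/L.
DO = C_s − D = 8.87 − 6.084 = 2.786 mg/L.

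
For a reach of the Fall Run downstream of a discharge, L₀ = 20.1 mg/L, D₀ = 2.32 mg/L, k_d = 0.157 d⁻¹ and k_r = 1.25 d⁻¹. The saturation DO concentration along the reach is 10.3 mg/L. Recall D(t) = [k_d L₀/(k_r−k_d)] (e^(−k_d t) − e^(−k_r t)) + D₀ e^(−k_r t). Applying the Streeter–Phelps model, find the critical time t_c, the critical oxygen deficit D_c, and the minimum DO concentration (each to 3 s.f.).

t_c ≈ 0.409 d; D_c ≈ 2.37 mg/L; min DO ≈ 7.93 mg/L

With k_r/k_d = 7.962 and 1 − D₀(k_r−k_d)/(k_d L₀) = 0.1965,
t_c = ln(7.962 × 0.1965) / (1.25 − 0.157) = ln(1.564) / 1.093 = 0.4473/1.093 = 0.4092 d.
D_c = (k_d/k_r) L₀ e^(−k_d t_c) = (0.157/1.25) × 20.1 × e^(−0.157×0.4092) = 0.1256 × 20.1 × 0.9378 = 2.367 mg/L.
Minimum DO = C_s − D_c = 10.3 − 2.367 = 7.933 mg/L.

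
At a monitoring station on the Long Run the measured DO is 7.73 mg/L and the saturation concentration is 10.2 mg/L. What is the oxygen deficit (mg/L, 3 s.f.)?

D = C_s − C = 10.2 − 7.73 = 2.47 mg/L.

D ≈ 2.47 mg/L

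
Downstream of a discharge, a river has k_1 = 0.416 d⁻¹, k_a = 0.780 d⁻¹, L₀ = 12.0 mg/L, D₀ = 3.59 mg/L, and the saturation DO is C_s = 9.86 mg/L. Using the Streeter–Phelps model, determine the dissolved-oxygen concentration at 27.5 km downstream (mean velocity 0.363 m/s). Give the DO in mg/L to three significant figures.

Travel time t = x/v = 27.5 km / (0.363 m/s) = 27500 m / 0.363 m/s = 75760 s = 0.8768 d.
k_1 L₀/(k_a−k_1) = 0.416×12.0/(0.780−0.416) = 4.992/0.3640 = 13.71 mg/L.
e^(−k_1 t) = e^(−0.416×0.8768) = 0.6944; e^(−k_a t) = e^(−0.780×0.8768) = 0.5046.
D = 13.71 × (0.6944 − 0.5046) + 3.59 × 0.5046 = 2.602 + 1.812 = 4.414 mg/L.
DO = C_s − D = 9.86 − 4.414 = 5.446 mg/L.

DO ≈ 5.45 mg/L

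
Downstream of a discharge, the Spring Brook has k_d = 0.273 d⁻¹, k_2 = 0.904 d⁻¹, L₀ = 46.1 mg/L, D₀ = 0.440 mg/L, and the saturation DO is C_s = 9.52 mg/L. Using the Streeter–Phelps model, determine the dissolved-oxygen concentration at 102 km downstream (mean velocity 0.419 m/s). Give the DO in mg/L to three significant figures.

Travel time t = x/v = 102 km / (0.419 m/s) = 102000 m / 0.419 m/s = 243400 s = 2.818 d.
k_d L₀/(k_2−k_d) = 0.273×46.1/(0.904−0.273) = 12.59/0.6310 = 19.95 mg/L.
e^(−k_d t) = e^(−0.273×2.818) = 0.4634; e^(−k_2 t) = e^(−0.904×2.818) = 0.07831.
D = 19.95 × (0.4634 − 0.07831) + 0.440 × 0.07831 = 7.680 + 0.03446 = 7.715 mg/L.
DO = C_s − D = 9.52 − 7.715 = 1.805 mg/L.

DO ≈ 1.81 mg/L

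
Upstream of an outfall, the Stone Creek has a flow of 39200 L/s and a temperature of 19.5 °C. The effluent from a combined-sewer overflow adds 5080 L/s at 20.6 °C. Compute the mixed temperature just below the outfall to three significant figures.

Flow-weighted mixing: C = (Q_r C_r + Q_w C_w)/(Q_r + Q_w)
= (39200×19.5 + 5080×20.6)/(39200 + 5080) = 869000/44280 = 19.63 °C.

19.6 °C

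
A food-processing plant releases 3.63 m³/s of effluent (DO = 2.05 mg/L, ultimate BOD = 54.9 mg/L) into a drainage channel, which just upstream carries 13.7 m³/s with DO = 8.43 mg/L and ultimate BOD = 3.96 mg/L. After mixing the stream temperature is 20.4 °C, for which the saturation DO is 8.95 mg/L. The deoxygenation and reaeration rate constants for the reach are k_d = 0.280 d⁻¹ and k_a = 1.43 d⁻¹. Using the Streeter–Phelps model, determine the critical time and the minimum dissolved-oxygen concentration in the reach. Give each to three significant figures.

Mixed DO = (13.7×8.43 + 3.63×2.05)/(13.7+3.63) = 122.9/17.33 = 7.094 mg/L.
Mixed L₀ = (13.7×3.96 + 3.63×54.9)/(17.33) = 253.5/17.33 = 14.63 mg/L.
Initial deficit D₀ = C_s − DO₀ = 8.95 − 7.094 = 1.856 mg/L.
t_c = (1/1.150) ln[(1.43/0.280)(1 − 1.856×1.150/(0.280×14.63))] = 0.8696 × ln(2.446) = 0.7776 d.
D_c = (0.280/1.43) × 14.63 × e^(−0.280×0.7776) = 0.1958 × 14.63 × 0.8043 = 2.304 mg/L.
Minimum DO = 8.95 − 2.304 = 6.646 mg/L.

t_c ≈ 0.778 d; minimum DO ≈ 6.65 mg/L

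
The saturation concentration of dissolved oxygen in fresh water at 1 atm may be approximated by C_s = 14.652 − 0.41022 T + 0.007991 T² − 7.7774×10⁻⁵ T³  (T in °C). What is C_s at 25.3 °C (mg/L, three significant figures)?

C_s ≈ 8.13 mg/L

C_s = 14.652 − 0.41022×25.3 + 0.007991×25.3² − 7.7774×10⁻⁵×25.3³ = 8.129 mg/L.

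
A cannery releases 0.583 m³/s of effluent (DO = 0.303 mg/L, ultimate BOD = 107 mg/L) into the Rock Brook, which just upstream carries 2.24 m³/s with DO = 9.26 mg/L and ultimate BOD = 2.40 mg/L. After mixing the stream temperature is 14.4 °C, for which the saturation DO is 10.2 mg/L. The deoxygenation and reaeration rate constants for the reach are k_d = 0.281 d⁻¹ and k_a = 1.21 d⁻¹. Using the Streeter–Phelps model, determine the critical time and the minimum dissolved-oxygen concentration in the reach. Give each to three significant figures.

t_c ≈ 1.05 d; minimum DO ≈ 6.05 mg/L

Mixed DO = (2.24×9.26 + 0.583×0.303)/(2.24+0.583) = 20.92/2.823 = 7.410 mg/L.
Mixed L₀ = (2.24×2.40 + 0.583×107)/(2.823) = 67.76/2.823 = 24.00 mg/L.
Initial deficit D₀ = C_s − DO₀ = 10.2 − 7.410 = 2.790 mg/L.
t_c = (1/0.9290) ln[(1.21/0.281)(1 − 2.790×0.9290/(0.281×24.00))] = 1.076 × ln(2.651) = 1.050 d.
D_c = (0.281/1.21) × 24.00 × e^(−0.281×1.050) = 0.2322 × 24.00 × 0.7446 = 4.150 mg/L.
Minimum DO = 10.2 − 4.150 = 6.050 mg/L.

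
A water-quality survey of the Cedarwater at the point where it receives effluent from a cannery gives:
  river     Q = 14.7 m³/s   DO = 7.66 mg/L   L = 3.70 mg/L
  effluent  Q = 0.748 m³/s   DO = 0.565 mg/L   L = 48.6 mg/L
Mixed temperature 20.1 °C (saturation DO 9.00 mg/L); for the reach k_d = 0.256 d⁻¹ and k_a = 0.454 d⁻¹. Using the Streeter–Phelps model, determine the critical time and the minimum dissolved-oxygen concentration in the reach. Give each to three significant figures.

Mixed DO = (14.7×7.66 + 0.748×0.565)/(14.7+0.748) = 113.0/15.45 = 7.316 mg/L.
Mixed L₀ = (14.7×3.70 + 0.748×48.6)/(15.45) = 90.74/15.45 = 5.874 mg/L.
Initial deficit D₀ = C_s − DO₀ = 9.00 − 7.316 = 1.684 mg/L.
t_c = (1/0.1980) ln[(0.454/0.256)(1 − 1.684×0.1980/(0.256×5.874))] = 5.051 × ln(1.380) = 1.628 d.
D_c = (0.256/0.454) × 5.874 × e^(−0.256×1.628) = 0.5639 × 5.874 × 0.6592 = 2.183 mg/L.
Minimum DO = 9.00 − 2.183 = 6.817 mg/L.

t_c ≈ 1.63 d; minimum DO ≈ 6.82 mg/L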